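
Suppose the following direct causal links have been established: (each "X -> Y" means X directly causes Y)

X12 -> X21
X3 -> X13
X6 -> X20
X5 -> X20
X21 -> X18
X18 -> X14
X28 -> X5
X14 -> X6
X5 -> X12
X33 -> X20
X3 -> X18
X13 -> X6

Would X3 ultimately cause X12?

No

X3 leads to X18, X13, X14, X6, X20; X12 is not among them.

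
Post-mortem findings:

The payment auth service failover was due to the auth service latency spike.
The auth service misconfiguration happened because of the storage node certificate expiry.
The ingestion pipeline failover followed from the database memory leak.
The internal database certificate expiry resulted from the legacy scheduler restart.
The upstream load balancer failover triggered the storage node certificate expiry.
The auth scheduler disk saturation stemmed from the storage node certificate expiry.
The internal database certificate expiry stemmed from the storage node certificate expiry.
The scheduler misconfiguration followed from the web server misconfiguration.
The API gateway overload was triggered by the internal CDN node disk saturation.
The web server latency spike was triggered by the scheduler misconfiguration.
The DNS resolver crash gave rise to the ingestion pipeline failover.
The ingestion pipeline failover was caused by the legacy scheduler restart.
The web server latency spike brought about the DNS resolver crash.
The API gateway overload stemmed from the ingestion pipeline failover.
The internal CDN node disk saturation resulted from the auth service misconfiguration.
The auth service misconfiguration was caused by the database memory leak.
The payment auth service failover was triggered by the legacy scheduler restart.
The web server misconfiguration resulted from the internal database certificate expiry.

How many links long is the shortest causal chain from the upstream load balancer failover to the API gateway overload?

4

Shortest chain: the upstream load balancer failover → the storage node certificate expiry → the auth service misconfiguration → the internal CDN node disk saturation → the API gateway overload.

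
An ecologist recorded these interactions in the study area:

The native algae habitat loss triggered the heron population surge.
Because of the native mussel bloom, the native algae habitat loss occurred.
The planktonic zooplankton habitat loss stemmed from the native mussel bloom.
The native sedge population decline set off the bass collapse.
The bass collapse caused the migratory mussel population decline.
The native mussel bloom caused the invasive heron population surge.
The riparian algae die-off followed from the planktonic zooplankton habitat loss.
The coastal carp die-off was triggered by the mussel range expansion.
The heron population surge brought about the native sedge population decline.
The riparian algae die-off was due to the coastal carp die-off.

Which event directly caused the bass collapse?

Upstream contributors include the native mussel bloom, the native algae habitat loss, the heron population surge, but only the native sedge population decline feeds directly into the bass collapse.

the native sedge population decline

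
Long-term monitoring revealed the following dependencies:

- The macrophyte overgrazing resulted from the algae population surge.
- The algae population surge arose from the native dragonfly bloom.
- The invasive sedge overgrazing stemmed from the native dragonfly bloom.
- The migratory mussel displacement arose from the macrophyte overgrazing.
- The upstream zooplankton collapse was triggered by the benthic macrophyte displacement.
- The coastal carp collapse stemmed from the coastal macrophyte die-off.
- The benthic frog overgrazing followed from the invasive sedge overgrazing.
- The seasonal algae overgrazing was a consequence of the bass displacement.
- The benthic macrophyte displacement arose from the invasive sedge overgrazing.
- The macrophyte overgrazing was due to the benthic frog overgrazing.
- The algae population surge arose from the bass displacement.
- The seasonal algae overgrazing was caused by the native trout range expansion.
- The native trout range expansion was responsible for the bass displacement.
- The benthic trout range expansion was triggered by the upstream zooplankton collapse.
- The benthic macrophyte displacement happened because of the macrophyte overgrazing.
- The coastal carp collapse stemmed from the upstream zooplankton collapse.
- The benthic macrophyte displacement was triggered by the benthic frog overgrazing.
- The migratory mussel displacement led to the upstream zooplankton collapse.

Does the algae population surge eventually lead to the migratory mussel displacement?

There is a causal chain: the algae population surge → the macrophyte overgrazing → the migratory mussel displacement.

Yes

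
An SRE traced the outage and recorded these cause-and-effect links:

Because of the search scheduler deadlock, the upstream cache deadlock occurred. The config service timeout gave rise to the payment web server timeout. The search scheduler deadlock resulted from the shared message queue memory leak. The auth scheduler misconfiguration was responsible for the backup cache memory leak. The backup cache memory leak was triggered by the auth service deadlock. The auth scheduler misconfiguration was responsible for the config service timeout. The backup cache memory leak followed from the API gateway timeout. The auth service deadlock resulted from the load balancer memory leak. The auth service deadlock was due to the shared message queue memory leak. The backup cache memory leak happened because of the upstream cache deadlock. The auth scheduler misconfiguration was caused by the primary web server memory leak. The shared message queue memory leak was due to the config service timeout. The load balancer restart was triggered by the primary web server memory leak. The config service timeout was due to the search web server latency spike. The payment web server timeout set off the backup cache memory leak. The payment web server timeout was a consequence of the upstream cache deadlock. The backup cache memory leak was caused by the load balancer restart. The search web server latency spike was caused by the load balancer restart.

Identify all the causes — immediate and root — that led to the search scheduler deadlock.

the auth scheduler misconfiguration, the config service timeout, the load balancer restart, the primary web server memory leak, the search web server latency spike, the shared message queue memory leak

Immediate cause of the search scheduler deadlock: the shared message queue memory leak.
Further upstream: the primary web server memory leak, the load balancer restart, the auth scheduler misconfiguration, the search web server latency spike, the config service timeout.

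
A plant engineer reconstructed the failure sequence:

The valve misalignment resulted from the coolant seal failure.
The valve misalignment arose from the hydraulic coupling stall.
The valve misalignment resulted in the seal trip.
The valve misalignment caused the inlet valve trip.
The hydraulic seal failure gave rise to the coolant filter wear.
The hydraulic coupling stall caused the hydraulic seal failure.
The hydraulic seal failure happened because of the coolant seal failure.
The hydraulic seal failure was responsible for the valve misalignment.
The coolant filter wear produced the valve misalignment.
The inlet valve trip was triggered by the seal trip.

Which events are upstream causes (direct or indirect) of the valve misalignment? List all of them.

the coolant filter wear, the coolant seal failure, the hydraulic coupling stall, the hydraulic seal failure

Immediate causes of the valve misalignment: the hydraulic coupling stall, the coolant seal failure, the hydraulic seal failure, the coolant filter wear.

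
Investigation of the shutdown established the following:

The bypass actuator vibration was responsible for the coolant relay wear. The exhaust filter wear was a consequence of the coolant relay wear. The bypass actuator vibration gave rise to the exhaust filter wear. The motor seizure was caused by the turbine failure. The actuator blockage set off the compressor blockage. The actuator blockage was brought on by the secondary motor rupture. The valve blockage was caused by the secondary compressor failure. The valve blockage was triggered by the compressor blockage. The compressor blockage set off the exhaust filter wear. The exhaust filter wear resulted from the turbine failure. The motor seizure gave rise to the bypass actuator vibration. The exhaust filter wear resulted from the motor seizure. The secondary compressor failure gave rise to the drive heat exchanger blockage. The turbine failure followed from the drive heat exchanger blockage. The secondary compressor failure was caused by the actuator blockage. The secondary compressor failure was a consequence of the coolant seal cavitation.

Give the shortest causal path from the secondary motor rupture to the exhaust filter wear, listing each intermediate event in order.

the secondary motor rupture → the actuator blockage → the compressor blockage → the exhaust filter wear

the secondary motor rupture → the actuator blockage
the actuator blockage → the compressor blockage
the compressor blockage → the exhaust filter wear
Length: 3 steps.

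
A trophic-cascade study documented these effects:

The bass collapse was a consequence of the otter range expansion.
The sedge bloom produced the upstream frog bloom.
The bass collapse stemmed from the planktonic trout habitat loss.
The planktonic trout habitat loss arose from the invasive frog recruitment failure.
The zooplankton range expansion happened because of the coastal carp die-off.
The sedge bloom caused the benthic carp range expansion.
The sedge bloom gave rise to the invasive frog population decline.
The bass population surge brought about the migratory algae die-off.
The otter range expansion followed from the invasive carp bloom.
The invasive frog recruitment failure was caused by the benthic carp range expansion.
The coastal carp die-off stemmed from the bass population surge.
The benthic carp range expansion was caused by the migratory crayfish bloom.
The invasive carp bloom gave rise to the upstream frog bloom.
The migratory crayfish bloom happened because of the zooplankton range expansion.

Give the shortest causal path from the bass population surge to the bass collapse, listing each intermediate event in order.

the bass population surge → the coastal carp die-off
the coastal carp die-off → the zooplankton range expansion
the zooplankton range expansion → the migratory crayfish bloom
the migratory crayfish bloom → the benthic carp range expansion
the benthic carp range expansion → the invasive frog recruitment failure
the invasive frog recruitment failure → the planktonic trout habitat loss
the planktonic trout habitat loss → the bass collapse
Length: 7 steps.

the bass population surge → the coastal carp die-off → the zooplankton range expansion → the migratory crayfish bloom → the benthic carp range expansion → the invasive frog recruitment failure → the planktonic trout habitat loss → the bass collapse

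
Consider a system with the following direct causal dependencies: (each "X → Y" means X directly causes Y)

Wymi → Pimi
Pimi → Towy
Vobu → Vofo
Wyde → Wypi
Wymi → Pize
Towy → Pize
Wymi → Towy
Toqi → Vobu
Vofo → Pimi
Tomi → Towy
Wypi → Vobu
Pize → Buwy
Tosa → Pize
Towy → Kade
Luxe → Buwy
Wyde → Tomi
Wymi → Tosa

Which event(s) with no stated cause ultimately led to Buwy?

Luxe, Toqi, Wyde, Wymi

Tracing upstream from Buwy: Buwy ← Pize ← Towy ← Tomi ← Wyde.
A separate upstream branch: Buwy ← Pize ← Towy ← Pimi ← Vofo ← Vobu ← Toqi.
A separate upstream branch: Buwy ← Pize ← Wymi.
A separate upstream branch: Buwy ← Luxe.
Each of those chain origins has no stated cause.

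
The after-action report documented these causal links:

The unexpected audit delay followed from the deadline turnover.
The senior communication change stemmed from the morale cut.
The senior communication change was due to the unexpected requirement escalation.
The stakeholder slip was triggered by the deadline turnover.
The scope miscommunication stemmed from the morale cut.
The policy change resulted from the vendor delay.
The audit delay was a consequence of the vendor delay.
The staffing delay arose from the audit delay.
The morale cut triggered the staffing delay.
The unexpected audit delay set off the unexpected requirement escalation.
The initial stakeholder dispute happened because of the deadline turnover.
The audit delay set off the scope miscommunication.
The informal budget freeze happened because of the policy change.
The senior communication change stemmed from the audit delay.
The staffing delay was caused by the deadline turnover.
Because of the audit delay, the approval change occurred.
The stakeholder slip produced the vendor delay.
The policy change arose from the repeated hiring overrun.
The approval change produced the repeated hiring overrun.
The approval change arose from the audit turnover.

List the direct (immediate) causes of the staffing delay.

Upstream contributors include the stakeholder slip, the vendor delay, but only the audit delay, the deadline turnover, the morale cut feed directly into the staffing delay.

the audit delay, the deadline turnover, the morale cut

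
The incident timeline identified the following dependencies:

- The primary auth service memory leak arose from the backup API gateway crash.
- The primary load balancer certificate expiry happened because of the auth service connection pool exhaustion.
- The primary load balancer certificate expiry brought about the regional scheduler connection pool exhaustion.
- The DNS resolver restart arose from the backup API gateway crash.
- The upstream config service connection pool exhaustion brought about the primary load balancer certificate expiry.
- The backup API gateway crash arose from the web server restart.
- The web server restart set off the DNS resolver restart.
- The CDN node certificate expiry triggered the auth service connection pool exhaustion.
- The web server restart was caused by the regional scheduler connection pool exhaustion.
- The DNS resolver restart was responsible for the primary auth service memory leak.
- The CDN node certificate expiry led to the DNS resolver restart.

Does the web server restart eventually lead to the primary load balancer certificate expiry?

No

The web server restart leads to the backup API gateway crash, the DNS resolver restart, the primary auth service memory leak; the primary load balancer certificate expiry is not among them.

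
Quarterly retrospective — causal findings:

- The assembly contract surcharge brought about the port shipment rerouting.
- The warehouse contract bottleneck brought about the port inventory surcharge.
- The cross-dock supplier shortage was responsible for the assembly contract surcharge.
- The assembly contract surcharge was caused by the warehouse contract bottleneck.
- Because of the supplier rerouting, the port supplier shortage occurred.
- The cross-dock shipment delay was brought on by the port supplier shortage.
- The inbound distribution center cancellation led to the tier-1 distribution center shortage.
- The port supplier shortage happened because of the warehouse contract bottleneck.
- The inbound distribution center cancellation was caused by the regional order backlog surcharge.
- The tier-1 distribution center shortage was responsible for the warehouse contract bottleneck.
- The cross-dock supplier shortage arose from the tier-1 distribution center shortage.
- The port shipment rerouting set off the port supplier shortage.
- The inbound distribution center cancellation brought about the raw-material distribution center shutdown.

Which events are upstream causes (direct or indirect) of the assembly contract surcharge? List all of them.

Immediate causes of the assembly contract surcharge: the cross-dock supplier shortage, the warehouse contract bottleneck.
Further upstream: the regional order backlog surcharge, the inbound distribution center cancellation, the tier-1 distribution center shortage.

the cross-dock supplier shortage, the inbound distribution center cancellation, the regional order backlog surcharge, the tier-1 distribution center shortage, the warehouse contract bottleneck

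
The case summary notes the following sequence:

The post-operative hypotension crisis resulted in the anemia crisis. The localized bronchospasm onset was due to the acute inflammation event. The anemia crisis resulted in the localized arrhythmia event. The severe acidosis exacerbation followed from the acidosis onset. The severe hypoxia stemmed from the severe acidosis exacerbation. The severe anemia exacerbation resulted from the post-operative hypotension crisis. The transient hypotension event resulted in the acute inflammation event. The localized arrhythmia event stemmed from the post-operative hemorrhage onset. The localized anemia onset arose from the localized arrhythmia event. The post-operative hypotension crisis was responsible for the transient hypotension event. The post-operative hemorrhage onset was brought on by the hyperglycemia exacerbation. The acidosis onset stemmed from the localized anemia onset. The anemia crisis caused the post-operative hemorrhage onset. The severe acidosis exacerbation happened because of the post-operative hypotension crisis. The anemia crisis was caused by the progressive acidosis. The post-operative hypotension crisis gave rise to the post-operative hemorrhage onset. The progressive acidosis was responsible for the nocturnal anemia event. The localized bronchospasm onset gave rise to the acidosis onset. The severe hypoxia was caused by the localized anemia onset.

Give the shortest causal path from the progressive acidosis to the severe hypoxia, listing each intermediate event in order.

the progressive acidosis → the anemia crisis
the anemia crisis → the localized arrhythmia event
the localized arrhythmia event → the localized anemia onset
the localized anemia onset → the severe hypoxia
Length: 4 steps.

the progressive acidosis → the anemia crisis → the localized arrhythmia event → the localized anemia onset → the severe hypoxia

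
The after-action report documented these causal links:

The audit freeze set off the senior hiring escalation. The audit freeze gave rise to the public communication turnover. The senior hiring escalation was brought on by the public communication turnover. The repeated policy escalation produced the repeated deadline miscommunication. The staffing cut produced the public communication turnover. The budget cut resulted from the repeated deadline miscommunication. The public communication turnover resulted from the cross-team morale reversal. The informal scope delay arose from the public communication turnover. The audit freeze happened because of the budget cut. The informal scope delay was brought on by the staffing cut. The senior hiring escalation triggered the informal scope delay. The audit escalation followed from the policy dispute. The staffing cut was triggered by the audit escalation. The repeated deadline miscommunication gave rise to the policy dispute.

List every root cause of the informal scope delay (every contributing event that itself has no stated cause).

Tracing upstream from the informal scope delay: the informal scope delay ← the staffing cut ← the audit escalation ← the policy dispute ← the repeated deadline miscommunication ← the repeated policy escalation.
A separate upstream branch: the informal scope delay ← the public communication turnover ← the cross-team morale reversal.
Each of those chain origins has no stated cause.

the cross-team morale reversal, the repeated policy escalation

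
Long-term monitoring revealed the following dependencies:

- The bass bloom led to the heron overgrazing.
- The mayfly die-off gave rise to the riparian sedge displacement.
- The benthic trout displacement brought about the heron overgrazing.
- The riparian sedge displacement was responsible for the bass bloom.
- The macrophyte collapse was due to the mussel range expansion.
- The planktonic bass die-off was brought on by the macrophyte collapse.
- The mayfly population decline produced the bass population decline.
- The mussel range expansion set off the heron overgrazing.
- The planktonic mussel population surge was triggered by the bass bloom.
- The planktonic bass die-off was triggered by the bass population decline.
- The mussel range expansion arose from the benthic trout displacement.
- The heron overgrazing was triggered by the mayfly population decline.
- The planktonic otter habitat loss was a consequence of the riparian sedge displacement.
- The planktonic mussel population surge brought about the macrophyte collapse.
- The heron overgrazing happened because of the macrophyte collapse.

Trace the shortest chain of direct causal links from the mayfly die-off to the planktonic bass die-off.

the mayfly die-off → the riparian sedge displacement → the bass bloom → the planktonic mussel population surge → the macrophyte collapse → the planktonic bass die-off

the mayfly die-off → the riparian sedge displacement
the riparian sedge displacement → the bass bloom
the bass bloom → the planktonic mussel population surge
the planktonic mussel population surge → the macrophyte collapse
the macrophyte collapse → the planktonic bass die-off
Length: 5 steps.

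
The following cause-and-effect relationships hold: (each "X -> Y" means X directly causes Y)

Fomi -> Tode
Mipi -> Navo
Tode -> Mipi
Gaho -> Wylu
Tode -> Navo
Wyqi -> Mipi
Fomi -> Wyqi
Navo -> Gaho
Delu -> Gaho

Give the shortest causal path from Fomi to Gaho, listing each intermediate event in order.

Fomi → Tode → Navo → Gaho

Fomi → Tode
Tode → Navo
Navo → Gaho
Length: 3 steps.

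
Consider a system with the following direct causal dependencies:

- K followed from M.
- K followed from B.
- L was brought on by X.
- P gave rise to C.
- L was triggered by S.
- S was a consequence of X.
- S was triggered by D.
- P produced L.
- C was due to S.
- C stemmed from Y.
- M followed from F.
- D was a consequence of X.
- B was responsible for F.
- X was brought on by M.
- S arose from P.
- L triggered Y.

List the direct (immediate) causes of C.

Upstream contributors include B, F, M, X, D, L, but only P, S, Y feed directly into C.

P, S, Y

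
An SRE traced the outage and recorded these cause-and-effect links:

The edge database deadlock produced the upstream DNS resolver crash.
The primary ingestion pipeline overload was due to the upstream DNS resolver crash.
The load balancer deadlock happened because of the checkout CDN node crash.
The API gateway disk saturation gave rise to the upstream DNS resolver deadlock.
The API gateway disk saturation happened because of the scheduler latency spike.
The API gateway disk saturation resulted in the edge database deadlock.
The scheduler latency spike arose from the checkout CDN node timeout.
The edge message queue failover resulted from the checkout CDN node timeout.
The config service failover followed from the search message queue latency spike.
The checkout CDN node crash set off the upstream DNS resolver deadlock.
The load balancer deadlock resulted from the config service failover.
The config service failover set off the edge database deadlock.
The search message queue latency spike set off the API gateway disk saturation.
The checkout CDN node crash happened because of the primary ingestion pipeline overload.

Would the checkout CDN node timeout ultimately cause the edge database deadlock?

Yes

There is a causal chain: the checkout CDN node timeout → the scheduler latency spike → the API gateway disk saturation → the edge database deadlock.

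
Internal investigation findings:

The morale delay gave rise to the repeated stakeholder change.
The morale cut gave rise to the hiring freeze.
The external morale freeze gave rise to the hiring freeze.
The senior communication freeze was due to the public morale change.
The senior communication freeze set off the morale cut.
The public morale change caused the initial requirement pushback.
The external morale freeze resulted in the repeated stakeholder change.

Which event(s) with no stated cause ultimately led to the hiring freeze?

the external morale freeze, the public morale change

Tracing upstream from the hiring freeze: the hiring freeze ← the morale cut ← the senior communication freeze ← the public morale change.
A separate upstream branch: the hiring freeze ← the external morale freeze.
Each of those chain origins has no stated cause.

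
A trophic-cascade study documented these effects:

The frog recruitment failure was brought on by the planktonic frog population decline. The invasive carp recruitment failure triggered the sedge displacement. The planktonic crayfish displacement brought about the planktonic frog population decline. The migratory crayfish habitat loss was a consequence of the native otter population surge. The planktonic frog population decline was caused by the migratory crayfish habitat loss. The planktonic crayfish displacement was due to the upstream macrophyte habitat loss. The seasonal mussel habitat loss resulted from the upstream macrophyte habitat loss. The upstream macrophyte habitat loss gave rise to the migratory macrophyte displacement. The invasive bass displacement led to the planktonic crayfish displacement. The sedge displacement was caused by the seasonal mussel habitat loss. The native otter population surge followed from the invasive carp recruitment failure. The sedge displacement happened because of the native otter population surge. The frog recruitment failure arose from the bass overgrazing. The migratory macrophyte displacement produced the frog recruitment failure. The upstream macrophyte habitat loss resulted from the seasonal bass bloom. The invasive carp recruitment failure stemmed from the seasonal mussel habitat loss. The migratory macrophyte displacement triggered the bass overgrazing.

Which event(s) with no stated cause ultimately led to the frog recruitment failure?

the invasive bass displacement, the seasonal bass bloom

Tracing upstream from the frog recruitment failure: the frog recruitment failure ← the migratory macrophyte displacement ← the upstream macrophyte habitat loss ← the seasonal bass bloom.
A separate upstream branch: the frog recruitment failure ← the planktonic frog population decline ← the planktonic crayfish displacement ← the invasive bass displacement.
Each of those chain origins has no stated cause.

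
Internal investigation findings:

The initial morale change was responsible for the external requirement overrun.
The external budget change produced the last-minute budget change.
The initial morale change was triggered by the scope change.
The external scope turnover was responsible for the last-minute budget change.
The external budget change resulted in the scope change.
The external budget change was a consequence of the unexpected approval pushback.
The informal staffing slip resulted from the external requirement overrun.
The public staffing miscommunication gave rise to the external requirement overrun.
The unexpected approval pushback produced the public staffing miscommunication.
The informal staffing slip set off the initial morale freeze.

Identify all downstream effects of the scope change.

Direct effects: the initial morale change.
2 steps out: the external requirement overrun.
3 steps out: the informal staffing slip.
4 steps out: the initial morale freeze.
Not reachable from it: the unexpected approval pushback, the external budget change, the public staffing miscommunication, the external scope turnover, the last-minute budget change.

the external requirement overrun, the informal staffing slip, the initial morale change, the initial morale freeze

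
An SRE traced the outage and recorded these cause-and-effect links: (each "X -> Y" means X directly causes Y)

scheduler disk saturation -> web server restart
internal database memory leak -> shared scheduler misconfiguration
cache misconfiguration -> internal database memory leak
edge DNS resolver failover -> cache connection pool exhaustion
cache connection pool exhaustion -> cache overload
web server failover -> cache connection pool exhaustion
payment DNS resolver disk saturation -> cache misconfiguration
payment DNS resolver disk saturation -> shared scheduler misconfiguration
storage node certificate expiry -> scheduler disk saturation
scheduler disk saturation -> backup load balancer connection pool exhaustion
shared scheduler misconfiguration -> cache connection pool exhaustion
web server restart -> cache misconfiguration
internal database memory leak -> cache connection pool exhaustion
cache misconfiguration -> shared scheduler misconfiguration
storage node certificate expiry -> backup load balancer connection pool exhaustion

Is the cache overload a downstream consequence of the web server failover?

There is a causal chain: the web server failover → the cache connection pool exhaustion → the cache overload.

Yes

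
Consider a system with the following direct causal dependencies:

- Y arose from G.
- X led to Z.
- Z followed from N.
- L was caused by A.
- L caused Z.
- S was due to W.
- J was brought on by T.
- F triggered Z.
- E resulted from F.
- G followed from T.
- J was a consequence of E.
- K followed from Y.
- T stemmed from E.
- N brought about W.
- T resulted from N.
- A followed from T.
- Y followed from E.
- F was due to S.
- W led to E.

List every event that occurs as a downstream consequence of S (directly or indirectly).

A, E, F, G, J, K, L, T, Y, Z

Direct effects: F.
2 steps out: E, Z.
3 steps out: T, Y, J.
4 steps out: G, K, A.
5 steps out: L.
Not reachable from it: N, W, X.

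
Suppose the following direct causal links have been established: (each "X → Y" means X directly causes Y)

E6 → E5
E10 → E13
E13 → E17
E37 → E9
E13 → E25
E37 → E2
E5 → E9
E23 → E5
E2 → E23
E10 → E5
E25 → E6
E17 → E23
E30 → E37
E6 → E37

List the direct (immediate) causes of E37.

E30, E6

Upstream contributors include E10, E13, E25, but only E30, E6 feed directly into E37.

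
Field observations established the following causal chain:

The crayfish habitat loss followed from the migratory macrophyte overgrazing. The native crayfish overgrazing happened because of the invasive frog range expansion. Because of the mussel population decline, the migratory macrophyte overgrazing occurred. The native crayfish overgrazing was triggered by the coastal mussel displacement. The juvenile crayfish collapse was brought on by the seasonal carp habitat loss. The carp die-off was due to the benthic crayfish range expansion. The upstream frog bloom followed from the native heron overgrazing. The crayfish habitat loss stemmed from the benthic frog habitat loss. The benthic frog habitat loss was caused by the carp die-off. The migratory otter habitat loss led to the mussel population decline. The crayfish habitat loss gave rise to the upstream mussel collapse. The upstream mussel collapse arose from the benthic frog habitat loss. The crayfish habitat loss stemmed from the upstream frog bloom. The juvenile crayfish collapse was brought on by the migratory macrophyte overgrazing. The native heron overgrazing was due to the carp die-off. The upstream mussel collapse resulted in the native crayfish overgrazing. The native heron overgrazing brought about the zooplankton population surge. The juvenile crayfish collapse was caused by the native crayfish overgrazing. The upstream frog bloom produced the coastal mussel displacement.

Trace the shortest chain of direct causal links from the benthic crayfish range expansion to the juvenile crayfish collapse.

the benthic crayfish range expansion → the carp die-off → the benthic frog habitat loss → the upstream mussel collapse → the native crayfish overgrazing → the juvenile crayfish collapse

the benthic crayfish range expansion → the carp die-off
the carp die-off → the benthic frog habitat loss
the benthic frog habitat loss → the upstream mussel collapse
the upstream mussel collapse → the native crayfish overgrazing
the native crayfish overgrazing → the juvenile crayfish collapse
Length: 5 steps.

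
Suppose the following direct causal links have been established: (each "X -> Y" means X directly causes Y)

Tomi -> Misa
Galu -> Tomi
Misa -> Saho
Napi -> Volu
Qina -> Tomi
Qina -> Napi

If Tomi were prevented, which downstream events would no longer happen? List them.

Misa, Saho

Downstream of Tomi: Misa, Saho.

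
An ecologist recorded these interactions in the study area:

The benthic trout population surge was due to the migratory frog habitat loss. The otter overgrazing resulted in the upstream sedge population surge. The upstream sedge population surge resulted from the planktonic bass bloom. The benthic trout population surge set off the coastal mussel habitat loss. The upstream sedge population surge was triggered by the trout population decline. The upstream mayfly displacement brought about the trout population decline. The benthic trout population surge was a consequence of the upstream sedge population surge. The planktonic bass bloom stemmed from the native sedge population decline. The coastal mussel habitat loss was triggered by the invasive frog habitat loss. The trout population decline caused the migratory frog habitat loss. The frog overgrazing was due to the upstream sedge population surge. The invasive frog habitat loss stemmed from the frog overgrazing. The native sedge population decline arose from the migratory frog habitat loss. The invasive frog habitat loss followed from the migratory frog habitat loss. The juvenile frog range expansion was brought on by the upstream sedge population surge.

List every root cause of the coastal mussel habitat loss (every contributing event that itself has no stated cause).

the otter overgrazing, the upstream mayfly displacement

Tracing upstream from the coastal mussel habitat loss: the coastal mussel habitat loss ← the benthic trout population surge ← the upstream sedge population surge ← the otter overgrazing.
A separate upstream branch: the coastal mussel habitat loss ← the benthic trout population surge ← the migratory frog habitat loss ← the trout population decline ← the upstream mayfly displacement.
Each of those chain origins has no stated cause.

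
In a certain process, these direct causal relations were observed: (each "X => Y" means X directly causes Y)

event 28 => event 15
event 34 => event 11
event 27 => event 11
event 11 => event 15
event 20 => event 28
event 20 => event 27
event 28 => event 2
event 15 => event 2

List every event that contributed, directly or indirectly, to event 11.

Immediate causes of event 11: event 34, event 27.
Further upstream: event 20.

event 20, event 27, event 34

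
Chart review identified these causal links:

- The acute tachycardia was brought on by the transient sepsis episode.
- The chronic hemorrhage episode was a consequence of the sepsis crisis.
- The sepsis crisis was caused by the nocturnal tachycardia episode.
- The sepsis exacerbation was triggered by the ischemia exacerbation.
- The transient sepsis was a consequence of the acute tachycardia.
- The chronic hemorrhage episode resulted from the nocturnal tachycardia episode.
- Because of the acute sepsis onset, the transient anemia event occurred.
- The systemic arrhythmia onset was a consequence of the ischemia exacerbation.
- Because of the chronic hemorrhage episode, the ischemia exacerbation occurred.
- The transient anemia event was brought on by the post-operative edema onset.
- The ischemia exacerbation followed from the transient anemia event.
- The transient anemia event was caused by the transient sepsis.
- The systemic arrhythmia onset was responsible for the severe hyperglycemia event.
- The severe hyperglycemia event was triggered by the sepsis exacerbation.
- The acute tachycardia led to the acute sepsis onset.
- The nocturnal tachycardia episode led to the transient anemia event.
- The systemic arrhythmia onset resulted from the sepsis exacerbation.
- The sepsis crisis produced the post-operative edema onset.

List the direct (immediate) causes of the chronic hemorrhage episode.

the nocturnal tachycardia episode, the sepsis crisis → the chronic hemorrhage episode with nothing further upstream stated.

the nocturnal tachycardia episode, the sepsis crisis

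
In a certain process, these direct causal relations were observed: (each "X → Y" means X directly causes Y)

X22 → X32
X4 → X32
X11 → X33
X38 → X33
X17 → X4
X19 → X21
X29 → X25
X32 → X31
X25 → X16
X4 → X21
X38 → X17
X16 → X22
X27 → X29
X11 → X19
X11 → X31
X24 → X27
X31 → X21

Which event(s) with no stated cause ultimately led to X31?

Tracing upstream from X31: X31 ← X11.
A separate upstream branch: X31 ← X32 ← X4 ← X17 ← X38.
A separate upstream branch: X31 ← X32 ← X22 ← X16 ← X25 ← X29 ← X27 ← X24.
Each of those chain origins has no stated cause.

X11, X24, X38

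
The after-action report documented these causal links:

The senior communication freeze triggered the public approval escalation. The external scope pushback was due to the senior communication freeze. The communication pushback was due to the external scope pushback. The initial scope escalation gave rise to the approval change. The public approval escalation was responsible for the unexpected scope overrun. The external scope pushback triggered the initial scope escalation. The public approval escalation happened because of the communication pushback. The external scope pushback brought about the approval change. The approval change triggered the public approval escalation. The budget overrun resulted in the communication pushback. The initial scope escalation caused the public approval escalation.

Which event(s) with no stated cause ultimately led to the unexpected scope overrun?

Tracing upstream from the unexpected scope overrun: the unexpected scope overrun ← the public approval escalation ← the senior communication freeze.
A separate upstream branch: the unexpected scope overrun ← the public approval escalation ← the communication pushback ← the budget overrun.
Each of those chain origins has no stated cause.

the budget overrun, the senior communication freeze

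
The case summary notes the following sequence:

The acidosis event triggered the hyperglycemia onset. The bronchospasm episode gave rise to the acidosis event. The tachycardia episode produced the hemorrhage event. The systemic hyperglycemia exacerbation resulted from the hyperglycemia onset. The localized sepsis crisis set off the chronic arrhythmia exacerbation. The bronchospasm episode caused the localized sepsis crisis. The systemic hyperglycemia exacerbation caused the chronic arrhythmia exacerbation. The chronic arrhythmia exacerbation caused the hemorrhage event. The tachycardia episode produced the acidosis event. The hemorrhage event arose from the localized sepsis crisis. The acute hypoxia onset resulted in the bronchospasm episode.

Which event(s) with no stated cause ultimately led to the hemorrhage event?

the acute hypoxia onset, the tachycardia episode

Tracing upstream from the hemorrhage event: the hemorrhage event ← the tachycardia episode.
A separate upstream branch: the hemorrhage event ← the localized sepsis crisis ← the bronchospasm episode ← the acute hypoxia onset.
Each of those chain origins has no stated cause.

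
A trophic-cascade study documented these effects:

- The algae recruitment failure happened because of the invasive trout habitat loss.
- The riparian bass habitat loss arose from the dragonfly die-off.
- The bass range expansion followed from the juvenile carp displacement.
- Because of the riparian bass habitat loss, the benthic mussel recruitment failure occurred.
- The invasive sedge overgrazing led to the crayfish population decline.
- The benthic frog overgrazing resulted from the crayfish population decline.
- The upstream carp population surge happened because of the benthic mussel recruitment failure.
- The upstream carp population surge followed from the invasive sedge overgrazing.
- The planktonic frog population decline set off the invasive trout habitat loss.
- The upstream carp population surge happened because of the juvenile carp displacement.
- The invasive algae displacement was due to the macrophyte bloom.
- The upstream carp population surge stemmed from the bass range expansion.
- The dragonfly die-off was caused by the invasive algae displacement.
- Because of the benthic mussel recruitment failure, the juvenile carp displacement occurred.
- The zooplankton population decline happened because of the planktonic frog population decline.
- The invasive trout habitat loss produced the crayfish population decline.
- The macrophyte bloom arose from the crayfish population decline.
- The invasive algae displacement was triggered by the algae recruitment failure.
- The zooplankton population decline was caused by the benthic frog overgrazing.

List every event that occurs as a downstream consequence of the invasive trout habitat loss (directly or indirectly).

the algae recruitment failure, the bass range expansion, the benthic frog overgrazing, the benthic mussel recruitment failure, the crayfish population decline, the dragonfly die-off, the invasive algae displacement, the juvenile carp displacement, the macrophyte bloom, the riparian bass habitat loss, the upstream carp population surge, the zooplankton population decline

Direct effects: the algae recruitment failure, the crayfish population decline.
2 steps out: the macrophyte bloom, the benthic frog overgrazing, the invasive algae displacement.
3 steps out: the dragonfly die-off, the zooplankton population decline.
4 steps out: the riparian bass habitat loss.
5 steps out: the benthic mussel recruitment failure.
6 steps out: the juvenile carp displacement, the upstream carp population surge.
7 steps out: the bass range expansion.
Not reachable from it: the invasive sedge overgrazing, the planktonic frog population decline.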